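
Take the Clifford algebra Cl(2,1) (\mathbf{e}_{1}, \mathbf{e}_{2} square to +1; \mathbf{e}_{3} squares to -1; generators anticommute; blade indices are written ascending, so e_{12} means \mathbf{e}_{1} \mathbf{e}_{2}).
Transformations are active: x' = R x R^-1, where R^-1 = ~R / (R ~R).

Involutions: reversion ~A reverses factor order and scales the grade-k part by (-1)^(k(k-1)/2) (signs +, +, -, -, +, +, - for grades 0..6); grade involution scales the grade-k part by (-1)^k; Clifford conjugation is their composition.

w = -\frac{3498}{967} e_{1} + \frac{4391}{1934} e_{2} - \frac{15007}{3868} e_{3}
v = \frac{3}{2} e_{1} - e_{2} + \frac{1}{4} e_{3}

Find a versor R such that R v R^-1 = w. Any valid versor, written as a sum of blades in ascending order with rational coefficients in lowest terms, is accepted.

Since q(v) = q(w) = \frac{51}{16}, the sum R = v + w = -\frac{4095}{1934} e_{1} + \frac{2457}{1934} e_{2} - \frac{3510}{967} e_{3} does the job whenever invertible.
Answer: -\frac{4095}{1934} e_{1} + \frac{2457}{1934} e_{2} - \frac{3510}{967} e_{3}


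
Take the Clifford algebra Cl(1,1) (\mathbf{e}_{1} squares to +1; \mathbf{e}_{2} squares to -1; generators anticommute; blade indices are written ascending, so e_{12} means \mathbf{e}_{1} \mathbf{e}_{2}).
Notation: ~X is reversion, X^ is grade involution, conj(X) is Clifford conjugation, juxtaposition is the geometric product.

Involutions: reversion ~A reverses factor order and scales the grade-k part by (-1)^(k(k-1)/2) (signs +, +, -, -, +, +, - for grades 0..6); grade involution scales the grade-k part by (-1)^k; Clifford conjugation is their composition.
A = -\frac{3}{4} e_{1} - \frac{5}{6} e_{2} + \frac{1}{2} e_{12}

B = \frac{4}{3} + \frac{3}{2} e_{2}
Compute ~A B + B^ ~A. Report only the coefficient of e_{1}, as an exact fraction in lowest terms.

first term: \frac{5}{4} - \frac{1}{4} e_{1} - \frac{10}{9} e_{2} - \frac{43}{24} e_{12}
second term: -\frac{5}{4} - \frac{1}{4} e_{1} - \frac{10}{9} e_{2} - \frac{43}{24} e_{12}
Answer: -\frac{1}{2}


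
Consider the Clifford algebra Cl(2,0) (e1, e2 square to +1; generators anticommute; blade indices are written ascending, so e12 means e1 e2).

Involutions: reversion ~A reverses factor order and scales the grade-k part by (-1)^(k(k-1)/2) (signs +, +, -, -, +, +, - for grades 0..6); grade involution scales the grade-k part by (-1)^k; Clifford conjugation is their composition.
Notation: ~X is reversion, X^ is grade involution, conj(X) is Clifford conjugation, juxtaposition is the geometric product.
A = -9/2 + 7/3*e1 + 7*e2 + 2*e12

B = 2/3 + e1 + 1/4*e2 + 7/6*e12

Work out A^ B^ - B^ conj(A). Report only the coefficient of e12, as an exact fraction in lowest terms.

first term: -5/4 + 191/18*e1 - 307/72*e2 - 31/3*e12
second term: 41/12 - 103/18*e1 + 85/72*e2 - 1/6*e12
Answer: -61/6


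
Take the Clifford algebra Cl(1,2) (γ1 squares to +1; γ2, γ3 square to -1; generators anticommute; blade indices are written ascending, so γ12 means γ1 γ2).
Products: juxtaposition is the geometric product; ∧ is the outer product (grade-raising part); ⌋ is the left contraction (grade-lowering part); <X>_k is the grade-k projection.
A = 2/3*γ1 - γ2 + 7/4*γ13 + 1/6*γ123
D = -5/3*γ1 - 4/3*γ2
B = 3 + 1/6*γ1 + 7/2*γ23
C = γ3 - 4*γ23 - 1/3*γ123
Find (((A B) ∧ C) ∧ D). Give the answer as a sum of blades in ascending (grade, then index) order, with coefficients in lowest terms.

step 1: 1/9 + 17/12*γ1 - 3*γ2 + 77/24*γ3 + 151/24*γ12 + 21/4*γ13 + 1/36*γ23 + 17/6*γ123
step 2: 1/9*γ3 + 17/12*γ13 - 31/9*γ23 + 127/216*γ123
step 3: 5/27*γ13 + 4/27*γ23 + 206/27*γ123
Answer: 5/27*γ13 + 4/27*γ23 + 206/27*γ123


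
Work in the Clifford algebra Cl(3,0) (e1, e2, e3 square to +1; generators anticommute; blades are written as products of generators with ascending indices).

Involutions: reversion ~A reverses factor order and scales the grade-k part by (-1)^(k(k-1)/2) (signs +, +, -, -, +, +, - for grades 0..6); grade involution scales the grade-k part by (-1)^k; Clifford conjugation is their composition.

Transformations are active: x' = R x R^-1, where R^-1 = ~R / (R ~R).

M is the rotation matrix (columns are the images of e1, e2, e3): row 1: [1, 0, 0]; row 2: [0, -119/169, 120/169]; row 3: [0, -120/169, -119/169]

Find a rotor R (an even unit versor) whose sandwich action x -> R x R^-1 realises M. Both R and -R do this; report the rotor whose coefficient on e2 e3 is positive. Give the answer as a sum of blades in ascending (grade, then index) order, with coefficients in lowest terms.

Method: write R = a + b12*e1 e2 + b13*e1 e3 + b23*e2 e3 with a^2 + b12^2 + b13^2 + b23^2 = 1 (so R^-1 = ~R). Expanding the columns R e_j ~R gives tr M = 4a^2 - 1 and, from the antisymmetric part, M21 - M12 = -4a*b12, M13 - M31 = 4a*b13, M32 - M23 = -4a*b23.
Here tr M = -69/169, so a^2 = (1 + tr M)/4 = 25/169 and a = ±5/13. Taking a = 5/13: M21 - M12 = 0, M13 - M31 = 0, M32 - M23 = -240/169, giving b12 = 0, b13 = 0, b23 = 12/13, i.e. R = 5/13 + 12/13*e2 e3.
Its e2 e3 coefficient is already positive.
Answer: 5/13 + 12/13*e2 e3. Key observation: the double cover Spin(3) -> SO(3) sends R and -R to the same matrix (trace -69/169 here), so the stated sign of the e2 e3 coefficient is what selects one sheet.


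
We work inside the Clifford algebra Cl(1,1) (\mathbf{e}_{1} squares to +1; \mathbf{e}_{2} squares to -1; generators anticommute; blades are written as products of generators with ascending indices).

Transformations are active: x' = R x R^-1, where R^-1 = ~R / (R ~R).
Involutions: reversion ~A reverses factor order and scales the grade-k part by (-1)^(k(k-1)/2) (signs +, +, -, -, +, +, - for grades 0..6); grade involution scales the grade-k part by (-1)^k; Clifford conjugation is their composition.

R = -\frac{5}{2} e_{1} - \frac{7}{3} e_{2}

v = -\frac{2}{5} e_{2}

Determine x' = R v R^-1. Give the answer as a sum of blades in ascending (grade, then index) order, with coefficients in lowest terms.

~R = -\frac{5}{2} e_{1} - \frac{7}{3} e_{2}, and R ~R = \frac{29}{36}, so R^-1 = ~R / (\frac{29}{36}).
R v = -\frac{14}{15} + e_{1} e_{2}
Answer: \frac{168}{29} e_{1} + \frac{842}{145} e_{2}


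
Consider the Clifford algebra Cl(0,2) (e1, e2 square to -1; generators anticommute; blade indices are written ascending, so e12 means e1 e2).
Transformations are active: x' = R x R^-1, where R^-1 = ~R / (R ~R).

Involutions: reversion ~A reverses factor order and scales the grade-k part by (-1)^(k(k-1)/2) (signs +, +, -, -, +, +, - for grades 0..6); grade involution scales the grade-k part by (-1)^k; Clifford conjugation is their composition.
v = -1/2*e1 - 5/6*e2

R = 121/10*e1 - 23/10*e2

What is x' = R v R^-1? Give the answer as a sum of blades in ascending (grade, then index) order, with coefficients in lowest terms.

~R = 121/10*e1 - 23/10*e2, and R ~R = -1517/10, so R^-1 = ~R / (-1517/10).
R v = 62/15 - 337/30*e12
Answer: -7253/45510*e1 + 14543/15170*e2


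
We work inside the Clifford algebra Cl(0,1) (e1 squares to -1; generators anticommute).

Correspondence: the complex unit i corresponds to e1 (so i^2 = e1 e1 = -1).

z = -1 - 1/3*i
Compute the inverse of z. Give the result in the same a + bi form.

In blades: z = -1 - 1/3*e1.
With qbar = -1 + 1/3*e1 (scalar fixed, mapped units negated), z qbar = 10/9 (the sum of squared coefficients), so z^-1 = qbar / (10/9) = -9/10 + 3/10*e1; translating back:
Answer: -9/10 + 3/10*i


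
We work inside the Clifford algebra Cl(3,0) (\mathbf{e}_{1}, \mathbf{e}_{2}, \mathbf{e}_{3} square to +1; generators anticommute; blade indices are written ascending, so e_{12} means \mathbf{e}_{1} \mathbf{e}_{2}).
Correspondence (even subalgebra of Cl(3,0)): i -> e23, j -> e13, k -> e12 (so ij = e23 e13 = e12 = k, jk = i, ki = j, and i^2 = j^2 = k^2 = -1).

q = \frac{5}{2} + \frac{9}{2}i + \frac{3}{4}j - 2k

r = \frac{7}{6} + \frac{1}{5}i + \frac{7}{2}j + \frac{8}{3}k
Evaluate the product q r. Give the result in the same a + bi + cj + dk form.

In blades: q = \frac{5}{2} - 2 e_{12} + \frac{3}{4} e_{13} + \frac{9}{2} e_{23}, r = \frac{7}{6} + \frac{8}{3} e_{12} + \frac{7}{2} e_{13} + \frac{1}{5} e_{23}.
Distribute q over r term by term (generator squares from the signature, products reordered to ascending indices): (\frac{5}{2})*r = \frac{35}{12} + \frac{20}{3} e_{12} + \frac{35}{4} e_{13} + \frac{1}{2} e_{23}; (-2 e_{12})*r = \frac{16}{3} - \frac{7}{3} e_{12} - \frac{2}{5} e_{13} + 7 e_{23}; (\frac{3}{4} e_{13})*r = -\frac{21}{8} - \frac{3}{20} e_{12} + \frac{7}{8} e_{13} + 2 e_{23}; (\frac{9}{2} e_{23})*r = -\frac{9}{10} + \frac{63}{4} e_{12} - 12 e_{13} + \frac{21}{4} e_{23}.
Sum: \frac{189}{40} + \frac{299}{15} e_{12} - \frac{111}{40} e_{13} + \frac{59}{4} e_{23}; translating back through the correspondence:
Answer: \frac{189}{40} + \frac{59}{4}i - \frac{111}{40}j + \frac{299}{15}k


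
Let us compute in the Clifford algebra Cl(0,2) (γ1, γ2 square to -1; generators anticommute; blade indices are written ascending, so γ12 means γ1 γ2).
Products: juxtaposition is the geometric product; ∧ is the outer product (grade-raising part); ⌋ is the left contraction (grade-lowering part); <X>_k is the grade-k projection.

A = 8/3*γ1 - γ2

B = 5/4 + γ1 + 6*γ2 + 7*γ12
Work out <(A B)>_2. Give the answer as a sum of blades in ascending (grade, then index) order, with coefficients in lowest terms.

step 1: 10/3 - 11/3*γ1 - 239/12*γ2 + 17*γ12
step 2: 17*γ12
Answer: 17*γ12


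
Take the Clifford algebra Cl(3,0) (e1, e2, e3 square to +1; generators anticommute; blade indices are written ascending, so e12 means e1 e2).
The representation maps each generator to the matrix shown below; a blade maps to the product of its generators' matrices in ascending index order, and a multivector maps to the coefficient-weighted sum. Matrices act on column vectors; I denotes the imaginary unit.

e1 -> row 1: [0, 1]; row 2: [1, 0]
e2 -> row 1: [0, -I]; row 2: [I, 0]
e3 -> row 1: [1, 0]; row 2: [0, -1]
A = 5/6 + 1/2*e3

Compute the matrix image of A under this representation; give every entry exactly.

M = (5/6)*1 + (1/2)*rho(e3), summed entrywise (1 is the identity matrix):
Answer: row 1: [4/3, 0]; row 2: [0, 1/3]


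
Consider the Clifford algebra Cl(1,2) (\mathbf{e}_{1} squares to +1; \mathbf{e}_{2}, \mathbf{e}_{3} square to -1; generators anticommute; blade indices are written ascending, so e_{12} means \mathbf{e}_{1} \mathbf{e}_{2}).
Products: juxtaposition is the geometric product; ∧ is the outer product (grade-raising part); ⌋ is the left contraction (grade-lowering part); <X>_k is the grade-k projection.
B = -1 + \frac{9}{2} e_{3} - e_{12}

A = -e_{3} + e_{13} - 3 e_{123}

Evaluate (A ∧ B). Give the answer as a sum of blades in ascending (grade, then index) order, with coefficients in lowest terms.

step 1: e_{3} - e_{13} + 4 e_{123}
Answer: e_{3} - e_{13} + 4 e_{123}


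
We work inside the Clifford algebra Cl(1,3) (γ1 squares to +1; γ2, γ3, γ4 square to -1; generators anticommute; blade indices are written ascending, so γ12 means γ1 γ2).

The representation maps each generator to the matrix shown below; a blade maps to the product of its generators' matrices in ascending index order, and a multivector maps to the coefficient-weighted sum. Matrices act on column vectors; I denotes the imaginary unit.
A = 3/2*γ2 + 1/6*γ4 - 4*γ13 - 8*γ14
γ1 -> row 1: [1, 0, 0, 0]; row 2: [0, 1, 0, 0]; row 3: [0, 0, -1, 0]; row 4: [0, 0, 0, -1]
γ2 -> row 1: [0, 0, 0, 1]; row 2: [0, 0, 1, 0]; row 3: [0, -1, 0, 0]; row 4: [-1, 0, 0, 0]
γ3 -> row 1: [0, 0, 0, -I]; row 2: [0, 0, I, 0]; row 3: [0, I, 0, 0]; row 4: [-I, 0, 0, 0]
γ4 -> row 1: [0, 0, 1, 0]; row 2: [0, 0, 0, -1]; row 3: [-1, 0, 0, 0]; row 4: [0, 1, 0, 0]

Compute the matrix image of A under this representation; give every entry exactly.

Bivector images (products of the table entries): rho(γ13) = rho(γ1)rho(γ3) = row 1: [0, 0, 0, -I]; row 2: [0, 0, I, 0]; row 3: [0, -I, 0, 0]; row 4: [I, 0, 0, 0]; rho(γ14) = rho(γ1)rho(γ4) = row 1: [0, 0, 1, 0]; row 2: [0, 0, 0, -1]; row 3: [1, 0, 0, 0]; row 4: [0, -1, 0, 0].
M = (3/2)*rho(γ2) + (1/6)*rho(γ4) + (-4)*rho(γ13) + (-8)*rho(γ14), summed entrywise:
Answer: row 1: [0, 0, -47/6, 3/2 + 4*I]; row 2: [0, 0, 3/2 - 4*I, 47/6]; row 3: [-49/6, -3/2 + 4*I, 0, 0]; row 4: [-3/2 - 4*I, 49/6, 0, 0]


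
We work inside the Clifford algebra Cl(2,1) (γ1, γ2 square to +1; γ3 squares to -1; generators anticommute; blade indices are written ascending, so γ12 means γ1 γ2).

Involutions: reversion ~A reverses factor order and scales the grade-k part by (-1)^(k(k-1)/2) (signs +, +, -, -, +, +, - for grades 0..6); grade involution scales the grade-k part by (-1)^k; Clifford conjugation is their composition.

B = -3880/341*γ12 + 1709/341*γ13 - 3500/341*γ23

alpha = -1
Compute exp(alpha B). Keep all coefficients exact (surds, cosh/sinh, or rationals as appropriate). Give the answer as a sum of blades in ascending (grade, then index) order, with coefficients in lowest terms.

B^2 term by term: the squares give (-3880/341)^2*(γ12)^2 + (1709/341)^2*(γ13)^2 + (-3500/341)^2*(γ23)^2 = 15054400/116281*(-1) + 2920681/116281*(+1) + 12250000/116281*(+1) = 1 (each basis 2-blade squares to minus the product of its generators' squares); cross terms between blades sharing an index anticommute and cancel. So B^2 = 1.
B^2 = 1 — the series telescopes hyperbolically here: l = 1, alpha*l = -1, so exp(alpha B) = cosh(-1) + (sinh(-1)/1)*B = cosh(1) + (-sinh(1))*B.
Answer: cosh(1) + 3880*sinh(1)/341*γ12 - 1709*sinh(1)/341*γ13 + 3500*sinh(1)/341*γ23


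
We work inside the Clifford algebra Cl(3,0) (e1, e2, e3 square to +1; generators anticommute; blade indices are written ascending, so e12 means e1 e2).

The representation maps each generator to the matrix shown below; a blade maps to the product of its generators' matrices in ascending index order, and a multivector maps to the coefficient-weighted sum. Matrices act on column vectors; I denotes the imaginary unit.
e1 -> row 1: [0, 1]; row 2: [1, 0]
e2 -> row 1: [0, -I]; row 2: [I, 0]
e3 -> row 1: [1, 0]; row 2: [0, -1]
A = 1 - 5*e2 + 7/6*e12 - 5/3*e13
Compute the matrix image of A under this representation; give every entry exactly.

Bivector images (products of the table entries): rho(e12) = rho(e1)rho(e2) = row 1: [I, 0]; row 2: [0, -I]; rho(e13) = rho(e1)rho(e3) = row 1: [0, -1]; row 2: [1, 0].
M = (1)*1 + (-5)*rho(e2) + (7/6)*rho(e12) + (-5/3)*rho(e13), summed entrywise (1 is the identity matrix):
Answer: row 1: [1 + 7*I/6, 5/3 + 5*I]; row 2: [-5/3 - 5*I, 1 - 7*I/6]


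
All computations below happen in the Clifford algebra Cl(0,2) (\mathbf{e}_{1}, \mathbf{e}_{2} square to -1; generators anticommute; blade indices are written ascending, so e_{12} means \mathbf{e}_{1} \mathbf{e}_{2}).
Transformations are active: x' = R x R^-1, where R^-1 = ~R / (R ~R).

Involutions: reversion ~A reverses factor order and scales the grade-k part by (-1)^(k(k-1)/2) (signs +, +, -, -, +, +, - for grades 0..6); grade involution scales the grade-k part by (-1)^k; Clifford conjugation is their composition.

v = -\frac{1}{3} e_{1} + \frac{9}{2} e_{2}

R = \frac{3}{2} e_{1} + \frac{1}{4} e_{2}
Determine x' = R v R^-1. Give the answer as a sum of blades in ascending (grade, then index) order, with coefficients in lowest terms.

~R = \frac{3}{2} e_{1} + \frac{1}{4} e_{2}, and R ~R = -\frac{37}{16}, so R^-1 = ~R / (-\frac{37}{16}).
R v = -\frac{5}{8} + \frac{41}{6} e_{12}
Answer: \frac{127}{111} e_{1} - \frac{323}{74} e_{2}


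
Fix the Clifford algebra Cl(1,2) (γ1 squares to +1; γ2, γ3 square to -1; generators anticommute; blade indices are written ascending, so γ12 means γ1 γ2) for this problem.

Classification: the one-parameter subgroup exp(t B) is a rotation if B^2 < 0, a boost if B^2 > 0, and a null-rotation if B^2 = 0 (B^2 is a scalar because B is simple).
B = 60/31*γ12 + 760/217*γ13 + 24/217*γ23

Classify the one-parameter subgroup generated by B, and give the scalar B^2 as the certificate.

B^2 term by term: the squares give (60/31)^2*(γ12)^2 + (760/217)^2*(γ13)^2 + (24/217)^2*(γ23)^2 = 3600/961*(+1) + 577600/47089*(+1) + 576/47089*(-1) = 16 (each basis 2-blade squares to minus the product of its generators' squares); cross terms between blades sharing an index anticommute and cancel. So B^2 = 16.
Answer: boost, certificate B^2 = 16. No conjugation can change B^2 = 16; the sign gives the class.


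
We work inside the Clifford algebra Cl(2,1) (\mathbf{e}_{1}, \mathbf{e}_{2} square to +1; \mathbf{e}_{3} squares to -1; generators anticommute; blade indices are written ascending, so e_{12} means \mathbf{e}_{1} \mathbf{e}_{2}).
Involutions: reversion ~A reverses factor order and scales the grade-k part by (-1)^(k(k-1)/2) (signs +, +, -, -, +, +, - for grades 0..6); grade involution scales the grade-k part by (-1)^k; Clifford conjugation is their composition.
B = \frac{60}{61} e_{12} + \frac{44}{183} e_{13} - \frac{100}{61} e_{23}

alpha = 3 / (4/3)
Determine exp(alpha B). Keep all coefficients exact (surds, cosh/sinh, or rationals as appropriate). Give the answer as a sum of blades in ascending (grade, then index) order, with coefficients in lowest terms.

B^2 term by term: the squares give (\frac{60}{61})^2*(e_{12})^2 + (\frac{44}{183})^2*(e_{13})^2 + (-\frac{100}{61})^2*(e_{23})^2 = \frac{3600}{3721}*(-1) + \frac{1936}{33489}*(+1) + \frac{10000}{3721}*(+1) = \frac{16}{9} (each basis 2-blade squares to minus the product of its generators' squares); cross terms between blades sharing an index anticommute and cancel. So B^2 = \frac{16}{9}.
B^2 = \frac{16}{9} — hyperbolic case — the even/odd split gives cosh and sinh: l = \frac{4}{3}, alpha*l = 3, so exp(alpha B) = cosh(3) + (sinh(3)/(\frac{4}{3}))*B = \cosh{\left(3 \right)} + (\frac{3 \sinh{\left(3 \right)}}{4})*B.
Answer: \cosh{\left(3 \right)} + \frac{45 \sinh{\left(3 \right)}}{61} e_{12} + \frac{11 \sinh{\left(3 \right)}}{61} e_{13} - \frac{75 \sinh{\left(3 \right)}}{61} e_{23}


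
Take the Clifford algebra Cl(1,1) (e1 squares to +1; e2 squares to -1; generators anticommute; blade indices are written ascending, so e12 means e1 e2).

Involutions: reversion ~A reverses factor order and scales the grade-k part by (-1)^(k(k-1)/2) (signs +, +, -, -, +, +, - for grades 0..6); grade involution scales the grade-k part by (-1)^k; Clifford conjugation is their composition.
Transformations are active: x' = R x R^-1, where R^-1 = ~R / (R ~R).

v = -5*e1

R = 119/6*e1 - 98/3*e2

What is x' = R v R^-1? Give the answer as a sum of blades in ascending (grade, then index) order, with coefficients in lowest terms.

~R = 119/6*e1 - 98/3*e2, and R ~R = -2695/4, so R^-1 = ~R / (-2695/4).
R v = -595/6 - 490/3*e12
Answer: 1073/99*e1 - 952/99*e2


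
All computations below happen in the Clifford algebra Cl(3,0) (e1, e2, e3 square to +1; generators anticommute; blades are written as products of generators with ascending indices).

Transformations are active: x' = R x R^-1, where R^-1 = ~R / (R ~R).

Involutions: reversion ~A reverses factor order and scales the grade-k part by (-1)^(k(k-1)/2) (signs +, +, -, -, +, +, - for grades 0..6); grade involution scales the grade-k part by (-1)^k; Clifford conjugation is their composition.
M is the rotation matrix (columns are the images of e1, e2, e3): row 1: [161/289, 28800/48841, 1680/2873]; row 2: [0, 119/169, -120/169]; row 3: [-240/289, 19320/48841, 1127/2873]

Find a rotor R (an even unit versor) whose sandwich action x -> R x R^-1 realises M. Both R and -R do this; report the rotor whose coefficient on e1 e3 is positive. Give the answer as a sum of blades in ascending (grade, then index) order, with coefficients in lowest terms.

Method: write R = a + b12*e1 e2 + b13*e1 e3 + b23*e2 e3 with a^2 + b12^2 + b13^2 + b23^2 = 1 (so R^-1 = ~R). Expanding the columns R e_j ~R gives tr M = 4a^2 - 1 and, from the antisymmetric part, M21 - M12 = -4a*b12, M13 - M31 = 4a*b13, M32 - M23 = -4a*b23.
Here tr M = 80759/48841, so a^2 = (1 + tr M)/4 = 32400/48841 and a = ±180/221. Taking a = 180/221: M21 - M12 = -28800/48841, M13 - M31 = 69120/48841, M32 - M23 = 54000/48841, giving b12 = 40/221, b13 = 96/221, b23 = -75/221, i.e. R = 180/221 + 40/221*e1 e2 + 96/221*e1 e3 - 75/221*e2 e3.
Its e1 e3 coefficient is already positive.
Answer: 180/221 + 40/221*e1 e2 + 96/221*e1 e3 - 75/221*e2 e3. Sheet selection: the two-to-one cover makes ±R indistinguishable at the matrix level (trace 80759/48841), so uniqueness comes from the required sign on e1 e3.


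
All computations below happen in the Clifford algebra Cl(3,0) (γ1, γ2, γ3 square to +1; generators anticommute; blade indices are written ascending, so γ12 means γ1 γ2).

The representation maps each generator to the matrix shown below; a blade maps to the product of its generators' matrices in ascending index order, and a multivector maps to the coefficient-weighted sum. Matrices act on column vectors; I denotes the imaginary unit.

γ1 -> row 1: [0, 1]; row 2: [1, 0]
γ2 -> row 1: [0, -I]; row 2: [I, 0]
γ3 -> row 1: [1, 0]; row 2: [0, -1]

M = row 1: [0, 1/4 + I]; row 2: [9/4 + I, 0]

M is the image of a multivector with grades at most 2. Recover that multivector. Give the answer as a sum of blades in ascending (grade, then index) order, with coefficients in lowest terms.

Method: 1, rho(γ1), rho(γ2), rho(γ3) form a trace-orthogonal basis of the 2x2 complex matrices (tr(X Y) = 2 if X = Y, else 0), so M = m0*1 + m1*rho(γ1) + m2*rho(γ2) + m3*rho(γ3) with m0 = tr(M)/2 = 0, m1 = tr(M rho(γ1))/2 = 5/4 + I, m2 = tr(M rho(γ2))/2 = -I, m3 = tr(M rho(γ3))/2 = 0.
Multiplying table entries, the bivector images are rho(γ12) = I*rho(γ3), rho(γ13) = -I*rho(γ2), rho(γ23) = I*rho(γ1); with real blade coefficients the real parts of m0..m3 are the coefficients of 1, γ1, γ2, γ3 and the imaginary parts give the bivectors (γ23: Im m1, γ13: -Im m2, γ12: Im m3).
Answer: 5/4*γ1 + γ13 + γ23


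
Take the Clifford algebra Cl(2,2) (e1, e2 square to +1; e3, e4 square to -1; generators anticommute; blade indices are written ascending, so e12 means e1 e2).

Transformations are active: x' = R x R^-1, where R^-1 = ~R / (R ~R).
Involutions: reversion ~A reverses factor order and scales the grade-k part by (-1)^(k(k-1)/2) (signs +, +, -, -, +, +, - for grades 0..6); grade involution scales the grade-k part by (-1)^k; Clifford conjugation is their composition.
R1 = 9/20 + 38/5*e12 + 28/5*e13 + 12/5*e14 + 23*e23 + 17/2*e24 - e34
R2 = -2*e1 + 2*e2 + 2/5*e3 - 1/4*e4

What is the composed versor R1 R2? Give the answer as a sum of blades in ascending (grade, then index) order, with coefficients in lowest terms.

Distribute over the terms of R2 (each basis-blade product reordered to ascending indices, repeated generators contracted through their squares):
R1 (-2*e1) = -9/10*e1 + 76/5*e2 + 56/5*e3 + 24/5*e4 - 46*e123 - 17*e124 + 2*e134
R1 (2*e2) = 76/5*e1 + 9/10*e2 - 46*e3 - 17*e4 - 56/5*e123 - 24/5*e124 - 2*e234
R1 (2/5*e3) = -56/25*e1 - 46/5*e2 + 9/50*e3 - 2/5*e4 + 76/25*e123 - 24/25*e134 - 17/5*e234
R1 (-1/4*e4) = 3/5*e1 + 17/8*e2 - 1/4*e3 - 9/80*e4 - 19/10*e124 - 7/5*e134 - 23/4*e234
Summing the partial products and collecting blades:
Answer: 633/50*e1 + 361/40*e2 - 3487/100*e3 - 1017/80*e4 - 1354/25*e123 - 237/10*e124 - 9/25*e134 - 223/20*e234


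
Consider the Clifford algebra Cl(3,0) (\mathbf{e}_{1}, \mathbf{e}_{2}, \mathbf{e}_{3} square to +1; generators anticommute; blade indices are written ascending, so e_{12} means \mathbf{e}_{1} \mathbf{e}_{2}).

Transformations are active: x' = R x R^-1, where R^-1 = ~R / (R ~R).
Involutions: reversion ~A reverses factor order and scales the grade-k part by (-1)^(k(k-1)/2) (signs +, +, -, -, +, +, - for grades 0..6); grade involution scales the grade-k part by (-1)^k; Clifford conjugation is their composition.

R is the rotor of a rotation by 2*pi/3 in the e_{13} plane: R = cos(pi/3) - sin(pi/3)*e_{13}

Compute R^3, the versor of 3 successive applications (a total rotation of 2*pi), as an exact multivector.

The rotor phase is half the rotation angle and phases add under composition, so 3 steps in the e_{13} plane accumulate phase 3*(pi/3) = \pi: R^3 = cos(\pi) - sin(\pi)*e_{13}.
cos(\pi) = -1 and sin(\pi) = 0, so R^3 = -1. The total rotation 2*pi is 1 full turn, so every vector returns to itself, yet the rotor is -1, on the OTHER sheet of the double cover (an odd number of 2*pi turns).
Answer: -1


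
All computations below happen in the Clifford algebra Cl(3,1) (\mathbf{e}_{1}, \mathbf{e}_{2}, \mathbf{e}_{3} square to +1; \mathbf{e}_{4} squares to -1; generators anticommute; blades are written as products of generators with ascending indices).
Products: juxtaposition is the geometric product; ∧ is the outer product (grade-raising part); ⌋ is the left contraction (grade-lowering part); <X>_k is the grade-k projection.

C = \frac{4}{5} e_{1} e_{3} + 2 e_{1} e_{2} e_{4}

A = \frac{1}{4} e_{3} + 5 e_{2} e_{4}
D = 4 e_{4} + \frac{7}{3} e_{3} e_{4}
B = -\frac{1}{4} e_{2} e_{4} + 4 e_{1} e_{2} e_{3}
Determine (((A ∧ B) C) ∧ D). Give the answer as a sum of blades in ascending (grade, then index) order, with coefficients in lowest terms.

step 1: \frac{1}{16} e_{2} e_{3} e_{4}
step 2: \frac{1}{8} e_{1} e_{3} + \frac{1}{20} e_{1} e_{2} e_{4}
step 3: \frac{1}{2} e_{1} e_{3} e_{4}
Answer: \frac{1}{2} e_{1} e_{3} e_{4}


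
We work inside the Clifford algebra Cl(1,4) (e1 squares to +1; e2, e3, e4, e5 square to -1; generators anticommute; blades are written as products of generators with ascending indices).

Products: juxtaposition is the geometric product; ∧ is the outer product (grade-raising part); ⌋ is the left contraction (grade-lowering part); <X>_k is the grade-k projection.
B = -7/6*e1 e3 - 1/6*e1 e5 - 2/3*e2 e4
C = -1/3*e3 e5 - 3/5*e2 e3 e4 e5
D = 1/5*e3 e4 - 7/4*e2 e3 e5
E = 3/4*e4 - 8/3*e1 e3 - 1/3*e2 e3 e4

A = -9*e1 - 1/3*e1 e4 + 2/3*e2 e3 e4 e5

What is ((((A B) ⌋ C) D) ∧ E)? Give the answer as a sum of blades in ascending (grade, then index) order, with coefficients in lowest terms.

step 1: 21/2*e3 + 3/2*e5 + 2/9*e1 e2 + 7/18*e3 e4 - 4/9*e3 e5 - 1/18*e4 e5 + 6*e1 e2 e4 + 1/9*e1 e2 e3 e4 + 7/9*e1 e2 e4 e5
step 2: -4/27 - 1/2*e3 + 7/2*e5 - 1/30*e2 e3 + 4/15*e2 e4 + 7/30*e2 e5 - 9/10*e2 e3 e4 - 63/10*e2 e4 e5
step 3: 9/50*e2 - 49/120*e3 + 1/10*e4 - 7/120*e5 + 3707/600*e2 e3 + 1/150*e2 e4 + 7/8*e2 e5 + 2375/216*e3 e4 - 63/40*e4 e5 - 1351/1350*e2 e3 e5 + 7/6*e3 e4 e5 + 7/150*e2 e3 e4 e5
step 4: 27/200*e2 e4 - 49/160*e3 e4 + 7/160*e4 e5 + 12/25*e1 e2 e3 - 4/15*e1 e3 e4 + 7/45*e1 e3 e5 + 3707/800*e2 e3 e4 - 21/32*e2 e4 e5 + 4/225*e1 e2 e3 e4 + 7/3*e1 e2 e3 e5 + 21/5*e1 e3 e4 e5 + 329/450*e2 e3 e4 e5
Answer: 27/200*e2 e4 - 49/160*e3 e4 + 7/160*e4 e5 + 12/25*e1 e2 e3 - 4/15*e1 e3 e4 + 7/45*e1 e3 e5 + 3707/800*e2 e3 e4 - 21/32*e2 e4 e5 + 4/225*e1 e2 e3 e4 + 7/3*e1 e2 e3 e5 + 21/5*e1 e3 e4 e5 + 329/450*e2 e3 e4 e5


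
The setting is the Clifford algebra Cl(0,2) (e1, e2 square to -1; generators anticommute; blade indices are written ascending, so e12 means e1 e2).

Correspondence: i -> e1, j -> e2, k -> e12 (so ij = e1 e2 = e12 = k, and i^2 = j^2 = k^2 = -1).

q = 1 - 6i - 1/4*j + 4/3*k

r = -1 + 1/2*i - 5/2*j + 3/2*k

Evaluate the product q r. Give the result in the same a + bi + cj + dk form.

In blades: q = 1 - 6*e1 - 1/4*e2 + 4/3*e12, r = -1 + 1/2*e1 - 5/2*e2 + 3/2*e12.
Distribute q over r term by term (generator squares from the signature, products reordered to ascending indices): (1)*r = -1 + 1/2*e1 - 5/2*e2 + 3/2*e12; (-6*e1)*r = 3 + 6*e1 + 9*e2 + 15*e12; (-1/4*e2)*r = -5/8 - 3/8*e1 + 1/4*e2 + 1/8*e12; (4/3*e12)*r = -2 + 10/3*e1 + 2/3*e2 - 4/3*e12.
Sum: -5/8 + 227/24*e1 + 89/12*e2 + 367/24*e12; translating back through the correspondence:
Answer: -5/8 + 227/24*i + 89/12*j + 367/24*k


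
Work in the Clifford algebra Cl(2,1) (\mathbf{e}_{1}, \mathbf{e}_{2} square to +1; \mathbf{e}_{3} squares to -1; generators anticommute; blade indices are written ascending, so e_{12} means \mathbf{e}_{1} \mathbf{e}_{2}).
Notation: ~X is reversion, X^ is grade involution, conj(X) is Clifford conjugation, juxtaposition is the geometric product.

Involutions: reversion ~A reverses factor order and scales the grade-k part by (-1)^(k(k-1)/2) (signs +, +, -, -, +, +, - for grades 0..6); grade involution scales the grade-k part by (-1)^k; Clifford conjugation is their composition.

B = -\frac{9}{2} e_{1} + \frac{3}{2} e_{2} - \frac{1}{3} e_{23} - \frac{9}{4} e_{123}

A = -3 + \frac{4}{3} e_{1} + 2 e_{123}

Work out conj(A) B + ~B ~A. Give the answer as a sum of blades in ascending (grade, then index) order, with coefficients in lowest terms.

first term: \frac{3}{2} + \frac{77}{6} e_{1} - \frac{9}{2} e_{2} - 2 e_{12} - 3 e_{13} - 5 e_{23} + \frac{259}{36} e_{123}
second term: -\frac{21}{2} + \frac{77}{6} e_{1} - \frac{9}{2} e_{2} - 2 e_{12} + 3 e_{13} + 11 e_{23} - \frac{227}{36} e_{123}
Answer: -9 + \frac{77}{3} e_{1} - 9 e_{2} - 4 e_{12} + 6 e_{23} + \frac{8}{9} e_{123}


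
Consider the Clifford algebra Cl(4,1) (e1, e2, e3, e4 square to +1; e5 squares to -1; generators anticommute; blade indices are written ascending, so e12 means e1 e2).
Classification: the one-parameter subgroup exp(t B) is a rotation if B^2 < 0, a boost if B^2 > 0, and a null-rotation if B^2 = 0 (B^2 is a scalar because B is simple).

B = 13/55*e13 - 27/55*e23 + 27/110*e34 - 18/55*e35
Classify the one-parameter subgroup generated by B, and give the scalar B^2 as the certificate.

B^2 term by term: the squares give (13/55)^2*(e13)^2 + (-27/55)^2*(e23)^2 + (27/110)^2*(e34)^2 + (-18/55)^2*(e35)^2 = 169/3025*(-1) + 729/3025*(-1) + 729/12100*(-1) + 324/3025*(+1) = -1/4 (each basis 2-blade squares to minus the product of its generators' squares); cross terms between blades sharing an index anticommute and cancel. So B^2 = -1/4.
Answer: rotation, certificate B^2 = -1/4. Check the certificate: B^2 = -1/4, and that sign is decisive whatever form B takes.


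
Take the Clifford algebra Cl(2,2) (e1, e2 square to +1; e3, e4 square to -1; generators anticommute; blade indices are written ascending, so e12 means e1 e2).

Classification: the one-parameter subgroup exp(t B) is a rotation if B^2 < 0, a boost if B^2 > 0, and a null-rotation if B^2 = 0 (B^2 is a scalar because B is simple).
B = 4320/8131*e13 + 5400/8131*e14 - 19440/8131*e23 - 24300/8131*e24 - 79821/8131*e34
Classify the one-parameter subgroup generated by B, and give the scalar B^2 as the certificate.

B^2 term by term: the squares give (4320/8131)^2*(e13)^2 + (5400/8131)^2*(e14)^2 + (-19440/8131)^2*(e23)^2 + (-24300/8131)^2*(e24)^2 + (-79821/8131)^2*(e34)^2 = 18662400/66113161*(+1) + 29160000/66113161*(+1) + 377913600/66113161*(+1) + 590490000/66113161*(+1) + 6371392041/66113161*(-1) = -81 (each basis 2-blade squares to minus the product of its generators' squares); cross terms between blades sharing an index anticommute and cancel; the commuting (index-disjoint) pairs give grade-4 terms 2*c*c'*(blade product), which cancel blade by blade — e1234: 209952000/66113161 - 209952000/66113161 = 0 — confirming B is simple. So B^2 = -81.
Answer: rotation, certificate B^2 = -81. The scalar -81 is the complete invariant here: its sign names the subgroup type.


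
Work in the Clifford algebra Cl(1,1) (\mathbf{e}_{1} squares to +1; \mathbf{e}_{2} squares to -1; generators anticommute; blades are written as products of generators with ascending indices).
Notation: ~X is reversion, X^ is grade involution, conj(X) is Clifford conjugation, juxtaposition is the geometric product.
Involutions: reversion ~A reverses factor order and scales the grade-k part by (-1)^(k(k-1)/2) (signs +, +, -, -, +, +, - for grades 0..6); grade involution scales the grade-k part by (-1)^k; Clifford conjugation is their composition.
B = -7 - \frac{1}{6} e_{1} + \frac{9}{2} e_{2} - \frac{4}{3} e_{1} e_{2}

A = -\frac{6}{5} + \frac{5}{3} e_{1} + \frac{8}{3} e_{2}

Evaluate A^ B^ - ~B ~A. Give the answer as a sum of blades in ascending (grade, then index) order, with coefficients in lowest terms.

first term: -\frac{349}{90} + \frac{676}{45} e_{1} + \frac{1183}{45} e_{2} + \frac{859}{90} e_{1} e_{2}
second term: -\frac{349}{90} - \frac{676}{45} e_{1} - \frac{1183}{45} e_{2} - \frac{859}{90} e_{1} e_{2}
Answer: \frac{1352}{45} e_{1} + \frac{2366}{45} e_{2} + \frac{859}{45} e_{1} e_{2}


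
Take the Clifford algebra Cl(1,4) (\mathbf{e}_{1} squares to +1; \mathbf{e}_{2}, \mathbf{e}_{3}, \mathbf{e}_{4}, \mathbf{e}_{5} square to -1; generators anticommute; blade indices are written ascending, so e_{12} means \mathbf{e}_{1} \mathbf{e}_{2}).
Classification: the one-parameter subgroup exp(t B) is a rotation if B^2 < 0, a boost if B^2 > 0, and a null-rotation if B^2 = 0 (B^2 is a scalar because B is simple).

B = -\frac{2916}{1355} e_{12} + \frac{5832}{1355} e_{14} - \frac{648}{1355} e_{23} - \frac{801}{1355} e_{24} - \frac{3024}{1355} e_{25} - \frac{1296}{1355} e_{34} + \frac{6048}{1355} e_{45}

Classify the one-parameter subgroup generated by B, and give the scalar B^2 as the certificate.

B^2 term by term: the squares give (-\frac{2916}{1355})^2*(e_{12})^2 + (\frac{5832}{1355})^2*(e_{14})^2 + (-\frac{648}{1355})^2*(e_{23})^2 + (-\frac{801}{1355})^2*(e_{24})^2 + (-\frac{3024}{1355})^2*(e_{25})^2 + (-\frac{1296}{1355})^2*(e_{34})^2 + (\frac{6048}{1355})^2*(e_{45})^2 = \frac{8503056}{1836025}*(+1) + \frac{34012224}{1836025}*(+1) + \frac{419904}{1836025}*(-1) + \frac{641601}{1836025}*(-1) + \frac{9144576}{1836025}*(-1) + \frac{1679616}{1836025}*(-1) + \frac{36578304}{1836025}*(-1) = -\frac{81}{25} (each basis 2-blade squares to minus the product of its generators' squares); cross terms between blades sharing an index anticommute and cancel; the commuting (index-disjoint) pairs give grade-4 terms 2*c*c'*(blade product), which cancel blade by blade — e_{1234}: \frac{7558272}{1836025} - \frac{7558272}{1836025} = 0; e_{1245}: -\frac{35271936}{1836025} + \frac{35271936}{1836025} = 0; e_{2345}: -\frac{7838208}{1836025} + \frac{7838208}{1836025} = 0 — confirming B is simple. So B^2 = -\frac{81}{25}.
Answer: rotation, certificate B^2 = -\frac{81}{25}. The invariant at work: B^2 = -\frac{81}{25} is unchanged by conjugation, hence its sign classifies the subgroup whatever basis B is written in.


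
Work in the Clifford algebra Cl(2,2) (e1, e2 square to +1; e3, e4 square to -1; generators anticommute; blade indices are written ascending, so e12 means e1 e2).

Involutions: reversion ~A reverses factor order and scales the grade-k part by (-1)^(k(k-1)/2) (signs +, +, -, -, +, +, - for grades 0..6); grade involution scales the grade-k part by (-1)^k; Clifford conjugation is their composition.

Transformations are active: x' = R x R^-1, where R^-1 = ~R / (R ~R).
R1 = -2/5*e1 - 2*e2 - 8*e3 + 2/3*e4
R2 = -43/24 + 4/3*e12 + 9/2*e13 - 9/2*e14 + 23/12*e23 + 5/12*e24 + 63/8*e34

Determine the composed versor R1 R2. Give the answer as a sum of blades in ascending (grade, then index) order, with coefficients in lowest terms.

Distribute over the terms of R1 (each basis-blade product reordered to ascending indices, repeated generators contracted through their squares):
(-2/5*e1) R2 = 43/60*e1 - 8/15*e2 - 9/5*e3 + 9/5*e4 - 23/30*e123 - 1/6*e124 - 63/20*e134
(-2*e2) R2 = 8/3*e1 + 43/12*e2 - 23/6*e3 - 5/6*e4 + 9*e123 - 9*e124 - 63/4*e234
(-8*e3) R2 = -36*e1 - 46/3*e2 + 43/3*e3 + 63*e4 - 32/3*e123 - 36*e134 + 10/3*e234
(2/3*e4) R2 = -3*e1 + 5/18*e2 + 21/4*e3 - 43/36*e4 + 8/9*e124 + 3*e134 + 23/18*e234
Summing the partial products and collecting blades:
Answer: -2137/60*e1 - 2161/180*e2 + 279/20*e3 + 11299/180*e4 - 73/30*e123 - 149/18*e124 - 723/20*e134 - 401/36*e234


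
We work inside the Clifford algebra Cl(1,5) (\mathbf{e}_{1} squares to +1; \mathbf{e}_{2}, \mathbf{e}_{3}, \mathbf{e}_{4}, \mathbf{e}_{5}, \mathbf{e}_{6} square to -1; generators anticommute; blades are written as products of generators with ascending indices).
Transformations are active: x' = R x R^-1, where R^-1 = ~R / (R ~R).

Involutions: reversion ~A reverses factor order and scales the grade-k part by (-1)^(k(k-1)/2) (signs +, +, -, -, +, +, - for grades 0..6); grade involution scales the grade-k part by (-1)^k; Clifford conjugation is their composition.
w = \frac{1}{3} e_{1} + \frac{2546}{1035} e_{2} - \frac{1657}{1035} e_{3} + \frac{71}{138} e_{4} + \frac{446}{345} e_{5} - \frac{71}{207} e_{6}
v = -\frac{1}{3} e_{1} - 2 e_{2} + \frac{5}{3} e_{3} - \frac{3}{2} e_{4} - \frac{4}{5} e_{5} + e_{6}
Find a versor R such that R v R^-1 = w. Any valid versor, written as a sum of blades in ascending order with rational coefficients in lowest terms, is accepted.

Why this works: both vectors square to -\frac{3167}{300}, so q(v) = q(w) and R = v + w = \frac{476}{1035} e_{2} + \frac{68}{1035} e_{3} - \frac{68}{69} e_{4} + \frac{34}{69} e_{5} + \frac{136}{207} e_{6} carries v to w — its own direction survives, the complement (v - w)/2 flips.
Answer: \frac{476}{1035} e_{2} + \frac{68}{1035} e_{3} - \frac{68}{69} e_{4} + \frac{34}{69} e_{5} + \frac{136}{207} e_{6}


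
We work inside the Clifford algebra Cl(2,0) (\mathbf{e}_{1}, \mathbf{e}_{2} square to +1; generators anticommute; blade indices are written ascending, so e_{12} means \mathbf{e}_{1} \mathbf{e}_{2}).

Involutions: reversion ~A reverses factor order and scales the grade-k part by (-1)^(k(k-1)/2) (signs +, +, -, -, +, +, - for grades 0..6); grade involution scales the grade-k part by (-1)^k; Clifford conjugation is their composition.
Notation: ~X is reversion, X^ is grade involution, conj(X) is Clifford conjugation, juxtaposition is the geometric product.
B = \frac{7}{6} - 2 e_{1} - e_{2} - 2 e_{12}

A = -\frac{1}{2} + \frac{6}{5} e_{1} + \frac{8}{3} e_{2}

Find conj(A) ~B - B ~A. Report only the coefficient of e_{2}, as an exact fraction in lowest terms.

first term: \frac{269}{60} + \frac{74}{15} e_{1} - \frac{451}{90} e_{2} - \frac{77}{15} e_{12}
second term: -\frac{113}{20} - \frac{44}{15} e_{1} + \frac{541}{90} e_{2} - \frac{47}{15} e_{12}
Answer: -\frac{496}{45}


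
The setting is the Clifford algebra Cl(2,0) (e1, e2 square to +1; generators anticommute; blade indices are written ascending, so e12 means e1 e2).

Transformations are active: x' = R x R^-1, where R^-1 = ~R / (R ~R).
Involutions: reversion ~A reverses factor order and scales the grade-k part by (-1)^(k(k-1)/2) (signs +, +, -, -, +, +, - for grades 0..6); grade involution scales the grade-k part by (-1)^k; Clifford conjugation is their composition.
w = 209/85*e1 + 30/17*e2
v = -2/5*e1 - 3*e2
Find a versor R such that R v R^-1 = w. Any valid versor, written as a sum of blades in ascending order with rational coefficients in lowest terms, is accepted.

Since q(v) = q(w) = 229/25, the sum R = v + w = 35/17*e1 - 21/17*e2 does the job whenever invertible.
Answer: 35/17*e1 - 21/17*e2


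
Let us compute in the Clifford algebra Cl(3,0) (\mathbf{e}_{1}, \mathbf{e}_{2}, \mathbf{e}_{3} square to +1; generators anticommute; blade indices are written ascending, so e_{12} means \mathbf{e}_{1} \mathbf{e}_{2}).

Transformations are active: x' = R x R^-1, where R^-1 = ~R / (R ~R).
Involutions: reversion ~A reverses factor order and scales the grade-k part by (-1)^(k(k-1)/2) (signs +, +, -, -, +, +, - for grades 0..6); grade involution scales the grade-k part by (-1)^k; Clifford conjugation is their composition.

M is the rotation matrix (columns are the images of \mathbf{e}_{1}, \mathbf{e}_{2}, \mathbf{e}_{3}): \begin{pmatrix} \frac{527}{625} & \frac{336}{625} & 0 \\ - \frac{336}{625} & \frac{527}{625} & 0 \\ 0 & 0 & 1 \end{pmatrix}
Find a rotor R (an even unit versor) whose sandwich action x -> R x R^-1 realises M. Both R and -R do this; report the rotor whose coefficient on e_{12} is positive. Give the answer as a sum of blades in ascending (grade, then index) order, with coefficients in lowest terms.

Method: write R = a + b12*e_{12} + b13*e_{13} + b23*e_{23} with a^2 + b12^2 + b13^2 + b23^2 = 1 (so R^-1 = ~R). Expanding the columns R e_j ~R gives tr M = 4a^2 - 1 and, from the antisymmetric part, M21 - M12 = -4a*b12, M13 - M31 = 4a*b13, M32 - M23 = -4a*b23.
Here tr M = \frac{1679}{625}, so a^2 = (1 + tr M)/4 = \frac{576}{625} and a = ±\frac{24}{25}. Taking a = \frac{24}{25}: M21 - M12 = -\frac{672}{625}, M13 - M31 = 0, M32 - M23 = 0, giving b12 = \frac{7}{25}, b13 = 0, b23 = 0, i.e. R = \frac{24}{25} + \frac{7}{25} e_{12}.
Its e_{12} coefficient is already positive.
Answer: \frac{24}{25} + \frac{7}{25} e_{12}. Why the constraint matters: R and -R act identically through the sandwich — M has trace \frac{1679}{625} either way — so only the sign condition on e_{12} picks one of the two preimages.
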